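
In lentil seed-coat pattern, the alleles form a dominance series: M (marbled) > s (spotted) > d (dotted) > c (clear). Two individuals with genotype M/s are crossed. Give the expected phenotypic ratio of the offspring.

Cross: M/s × M/s
Allele dominance: M > s > d > c
Offspring genotypes: 1 M/M, 2 M/s, 1 s/s
Phenotype counts: 3 marbled, 1 spotted
Ratio: 3 marbled : 1 spotted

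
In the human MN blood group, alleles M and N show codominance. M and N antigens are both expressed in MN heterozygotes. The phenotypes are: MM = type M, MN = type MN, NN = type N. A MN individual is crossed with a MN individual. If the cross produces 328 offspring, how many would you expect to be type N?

Punnett square for MN × MN:
Offspring genotypes: 1 MM, 2 MN, 1 NN
Phenotype counts: 1 type M, 2 type MN, 1 type N
type N: 1 out of 4 → fraction 1/4
Expected count = 1/4 × 328 = 82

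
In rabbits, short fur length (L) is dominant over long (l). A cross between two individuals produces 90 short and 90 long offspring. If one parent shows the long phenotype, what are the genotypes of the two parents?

Observed offspring: 90 short, 90 long
The observed ratio simplifies to 1:1. One parent shows long, so its genotype must be ll. A 1:1 offspring split requires the other parent to be heterozygous (Ll).
Parent genotypes: ll × Ll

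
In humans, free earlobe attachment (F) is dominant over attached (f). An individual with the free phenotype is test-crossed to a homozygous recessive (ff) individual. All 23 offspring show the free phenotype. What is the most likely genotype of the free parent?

Test cross: ? × ff
All offspring are free.
If the unknown parent were heterozygous (Ff), about half of 23 offspring would be attached; none are. The unknown parent is most likely homozygous dominant (FF).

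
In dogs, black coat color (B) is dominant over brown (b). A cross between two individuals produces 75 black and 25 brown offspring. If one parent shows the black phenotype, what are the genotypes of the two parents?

Observed offspring: 75 black, 25 brown
The observed ratio simplifies to 3:1. Brown (bb) offspring appear, so each parent must contribute one b allele. The parent stated to show black carries B, so it is Bb. The other parent is then either Bb or bb: Bb × bb would give a 1:1 split, whereas Bb × Bb gives 3:1 — matching the data. So both parents are heterozygous (Bb × Bb).
Parent genotypes: Bb × Bb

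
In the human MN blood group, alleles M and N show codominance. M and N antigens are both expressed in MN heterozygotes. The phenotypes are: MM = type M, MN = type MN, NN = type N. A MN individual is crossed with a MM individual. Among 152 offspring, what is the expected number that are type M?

Punnett square for MN × MM:
Offspring genotypes: 2 MM, 2 MN
Phenotype counts: 2 type M, 2 type MN
type M: 2 out of 4 → fraction 1/2
Expected count = 1/2 × 152 = 76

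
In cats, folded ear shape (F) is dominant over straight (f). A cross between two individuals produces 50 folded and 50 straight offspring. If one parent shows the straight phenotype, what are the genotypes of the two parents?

Observed offspring: 50 folded, 50 straight
The observed ratio simplifies to 1:1. One parent shows straight, so its genotype must be ff. A 1:1 offspring split requires the other parent to be heterozygous (Ff).
Parent genotypes: ff × Ff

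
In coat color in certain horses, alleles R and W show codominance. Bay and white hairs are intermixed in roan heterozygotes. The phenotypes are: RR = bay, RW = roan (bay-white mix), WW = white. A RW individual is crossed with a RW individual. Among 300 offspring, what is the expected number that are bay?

Punnett square for RW × RW:
Offspring genotypes: 1 RR, 2 RW, 1 WW
Phenotype counts: 1 bay, 2 roan (bay-white mix), 1 white
bay: 1 out of 4 → fraction 1/4
Expected count = 1/4 × 300 = 75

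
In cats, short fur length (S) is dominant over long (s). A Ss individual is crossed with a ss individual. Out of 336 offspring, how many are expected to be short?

Punnett square for Ss × ss:
Offspring genotypes: 2 Ss, 2 ss
short: 2, long: 2
short: 2 out of 4 → fraction 1/2
Expected count = 1/2 × 336 = 168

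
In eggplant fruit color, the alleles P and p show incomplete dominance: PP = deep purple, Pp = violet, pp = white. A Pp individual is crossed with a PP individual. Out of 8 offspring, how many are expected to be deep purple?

Punnett square for Pp × PP:
Offspring genotypes: 2 PP, 2 Pp
Phenotype counts: 2 deep purple, 2 violet
deep purple: 2 out of 4 → fraction 1/2
Expected count = 1/2 × 8 = 4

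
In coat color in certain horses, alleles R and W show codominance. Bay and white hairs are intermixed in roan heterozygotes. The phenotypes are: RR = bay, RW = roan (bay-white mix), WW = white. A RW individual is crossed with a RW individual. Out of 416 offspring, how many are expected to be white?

Punnett square for RW × RW:
Offspring genotypes: 1 RR, 2 RW, 1 WW
Phenotype counts: 1 bay, 2 roan (bay-white mix), 1 white
white: 1 out of 4 → fraction 1/4
Expected count = 1/4 × 416 = 104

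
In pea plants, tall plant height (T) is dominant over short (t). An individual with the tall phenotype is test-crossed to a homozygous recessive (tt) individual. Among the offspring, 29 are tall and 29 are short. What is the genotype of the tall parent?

Test cross: ? × tt
Offspring: 29 tall, 29 short — approximately 1:1.
A 1:1 ratio in a test cross indicates the unknown parent is heterozygous (Tt).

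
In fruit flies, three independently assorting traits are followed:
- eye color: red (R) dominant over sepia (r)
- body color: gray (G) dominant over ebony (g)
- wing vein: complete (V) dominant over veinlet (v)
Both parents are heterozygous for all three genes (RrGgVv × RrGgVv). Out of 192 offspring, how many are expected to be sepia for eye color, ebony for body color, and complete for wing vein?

Trihybrid cross: RrGgVv × RrGgVv
Each trait segregates independently with a 3:1 phenotypic ratio, so each gene contributes 3/4 (dominant) or 1/4 (recessive).
Target: sepia (eye color), ebony (body color), complete (wing vein)
Probability = product of independent per-trait probabilities
= 1/4 × 1/4 × 3/4 = 3/64
Expected count = 3/64 × 192 = 9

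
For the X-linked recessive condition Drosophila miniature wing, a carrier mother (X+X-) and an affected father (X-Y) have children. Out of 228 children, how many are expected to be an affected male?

Cross: X+X- × X-Y
Offspring: 1 X+X-, 1 X+Y, 1 X-X-, 1 X-Y
Probability of an affected male: 1/4
Expected count = 1/4 × 228 = 57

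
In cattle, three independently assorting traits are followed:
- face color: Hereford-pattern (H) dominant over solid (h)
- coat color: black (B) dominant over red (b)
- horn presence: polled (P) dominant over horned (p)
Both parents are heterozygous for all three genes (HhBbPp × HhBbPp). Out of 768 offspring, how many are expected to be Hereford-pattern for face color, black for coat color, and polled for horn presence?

Trihybrid cross: HhBbPp × HhBbPp
Each trait segregates independently with a 3:1 phenotypic ratio, so each gene contributes 3/4 (dominant) or 1/4 (recessive).
Target: Hereford-pattern (face color), black (coat color), polled (horn presence)
Probability = product of independent per-trait probabilities
= 3/4 × 3/4 × 3/4 = 27/64
Expected count = 27/64 × 768 = 324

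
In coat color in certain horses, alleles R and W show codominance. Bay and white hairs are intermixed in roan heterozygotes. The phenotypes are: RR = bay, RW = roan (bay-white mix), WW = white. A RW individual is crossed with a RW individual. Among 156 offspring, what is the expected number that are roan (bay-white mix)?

Punnett square for RW × RW:
Offspring genotypes: 1 RR, 2 RW, 1 WW
Phenotype counts: 1 bay, 2 roan (bay-white mix), 1 white
roan (bay-white mix): 2 out of 4 → fraction 1/2
Expected count = 1/2 × 156 = 78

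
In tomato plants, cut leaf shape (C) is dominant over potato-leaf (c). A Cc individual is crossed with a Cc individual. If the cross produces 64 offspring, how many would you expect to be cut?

Punnett square for Cc × Cc:
Offspring genotypes: 1 CC, 2 Cc, 1 cc
cut: 3, potato-leaf: 1
cut: 3 out of 4 → fraction 3/4
Expected count = 3/4 × 64 = 48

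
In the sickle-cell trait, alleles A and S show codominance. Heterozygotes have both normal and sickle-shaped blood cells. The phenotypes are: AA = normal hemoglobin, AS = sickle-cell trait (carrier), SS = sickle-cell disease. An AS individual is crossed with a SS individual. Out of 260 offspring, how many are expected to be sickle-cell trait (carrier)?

Punnett square for AS × SS:
Offspring genotypes: 2 AS, 2 SS
Phenotype counts: 2 sickle-cell trait (carrier), 2 sickle-cell disease
sickle-cell trait (carrier): 2 out of 4 → fraction 1/2
Expected count = 1/2 × 260 = 130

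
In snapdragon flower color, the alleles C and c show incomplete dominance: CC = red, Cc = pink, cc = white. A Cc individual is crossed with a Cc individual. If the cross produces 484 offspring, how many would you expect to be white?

Punnett square for Cc × Cc:
Offspring genotypes: 1 CC, 2 Cc, 1 cc
Phenotype counts: 1 red, 2 pink, 1 white
white: 1 out of 4 → fraction 1/4
Expected count = 1/4 × 484 = 121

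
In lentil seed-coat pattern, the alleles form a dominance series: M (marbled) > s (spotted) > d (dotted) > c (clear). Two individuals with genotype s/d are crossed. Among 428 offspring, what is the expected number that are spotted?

Cross: s/d × s/d
Allele dominance: M > s > d > c
Offspring genotypes: 1 s/s, 2 s/d, 1 d/d
Phenotype counts: 3 spotted, 1 dotted
spotted: 3 out of 4 → fraction 3/4
Expected count = 3/4 × 428 = 321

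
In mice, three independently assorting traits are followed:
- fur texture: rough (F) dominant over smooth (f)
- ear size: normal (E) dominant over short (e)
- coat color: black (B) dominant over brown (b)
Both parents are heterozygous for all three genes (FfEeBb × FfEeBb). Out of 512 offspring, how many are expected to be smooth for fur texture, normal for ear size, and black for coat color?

Trihybrid cross: FfEeBb × FfEeBb
Each trait segregates independently with a 3:1 phenotypic ratio, so each gene contributes 3/4 (dominant) or 1/4 (recessive).
Target: smooth (fur texture), normal (ear size), black (coat color)
Probability = product of independent per-trait probabilities
= 1/4 × 3/4 × 3/4 = 9/64
Expected count = 9/64 × 512 = 72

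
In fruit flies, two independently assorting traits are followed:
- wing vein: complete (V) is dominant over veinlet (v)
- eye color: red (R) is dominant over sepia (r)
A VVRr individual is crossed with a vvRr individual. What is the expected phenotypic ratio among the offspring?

Dihybrid cross VVRr × vvRr — consider each gene separately:
wing vein: VV × vv → 4 Vv → 4 V_ (out of 4)
eye color: Rr × Rr → 1 RR, 2 Rr, 1 rr → 3 R_ : 1 rr (out of 4)
Combine (counts out of 4 × 4 = 16): complete/red (V_R_) = 4×3 = 12; complete/sepia (V_rr) = 4×1 = 4
Phenotype counts (out of 16): 12 complete/red, 4 complete/sepia
Ratio: 3 complete/red : 1 complete/sepia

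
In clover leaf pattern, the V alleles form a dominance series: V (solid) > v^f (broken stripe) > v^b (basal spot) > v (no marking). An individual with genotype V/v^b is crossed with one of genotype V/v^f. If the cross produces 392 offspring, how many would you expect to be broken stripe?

Cross: V/v^b × V/v^f
Allele dominance: V > v^f > v^b > v
Offspring genotypes: 1 V/V, 1 V/v^f, 1 V/v^b, 1 v^f/v^b
Phenotype counts: 3 solid, 1 broken stripe
broken stripe: 1 out of 4 → fraction 1/4
Expected count = 1/4 × 392 = 98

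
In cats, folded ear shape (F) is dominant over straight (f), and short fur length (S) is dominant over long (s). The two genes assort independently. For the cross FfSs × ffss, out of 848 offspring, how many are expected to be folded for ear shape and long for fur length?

Dihybrid cross FfSs × ffss — consider each gene separately:
ear shape: Ff × ff → 2 Ff, 2 ff → 2 F_ : 2 ff (out of 4)
fur length: Ss × ss → 2 Ss, 2 ss → 2 S_ : 2 ss (out of 4)
Looking for: folded (F_) and long (ss)
P(folded) = 2/4, P(long) = 2/4
P(both) = 2/4 × 2/4 = 4/16 = 1/4
Expected count = 1/4 × 848 = 212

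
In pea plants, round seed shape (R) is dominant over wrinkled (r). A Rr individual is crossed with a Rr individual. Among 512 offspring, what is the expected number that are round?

Punnett square for Rr × Rr:
Offspring genotypes: 1 RR, 2 Rr, 1 rr
round: 3, wrinkled: 1
round: 3 out of 4 → fraction 3/4
Expected count = 3/4 × 512 = 384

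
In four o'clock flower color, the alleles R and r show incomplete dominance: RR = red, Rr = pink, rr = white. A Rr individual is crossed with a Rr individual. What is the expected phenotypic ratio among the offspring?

Punnett square for Rr × Rr:
Offspring genotypes: 1 RR, 2 Rr, 1 rr
Phenotype counts: 1 red, 2 pink, 1 white
Ratio: 1 red : 2 pink : 1 white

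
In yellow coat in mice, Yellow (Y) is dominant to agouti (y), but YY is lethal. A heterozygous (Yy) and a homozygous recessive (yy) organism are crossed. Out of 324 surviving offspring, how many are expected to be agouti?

Cross: Yy × yy
Punnett square offspring (before lethality): 2 Yy, 2 yy
No YY offspring are produced in this cross.
agouti: 2 out of 4 → fraction 1/2
Expected count = 1/2 × 324 = 162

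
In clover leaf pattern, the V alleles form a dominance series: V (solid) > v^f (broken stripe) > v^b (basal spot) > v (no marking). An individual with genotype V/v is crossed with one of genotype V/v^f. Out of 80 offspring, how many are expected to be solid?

Cross: V/v × V/v^f
Allele dominance: V > v^f > v^b > v
Offspring genotypes: 1 V/V, 1 V/v^f, 1 V/v, 1 v^f/v
Phenotype counts: 3 solid, 1 broken stripe
solid: 3 out of 4 → fraction 3/4
Expected count = 3/4 × 80 = 60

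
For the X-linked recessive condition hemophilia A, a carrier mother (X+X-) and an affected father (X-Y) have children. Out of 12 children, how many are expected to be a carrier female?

Cross: X+X- × X-Y
Offspring: 1 X+X-, 1 X+Y, 1 X-X-, 1 X-Y
Probability of a carrier female: 1/4
Expected count = 1/4 × 12 = 3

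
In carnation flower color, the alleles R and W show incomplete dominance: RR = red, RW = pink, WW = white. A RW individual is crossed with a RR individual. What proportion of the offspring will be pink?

Punnett square for RW × RR:
Offspring genotypes: 2 RR, 2 RW
Phenotype counts: 2 red, 2 pink
pink: 2 out of 4
Probability: 2/4 = 1/2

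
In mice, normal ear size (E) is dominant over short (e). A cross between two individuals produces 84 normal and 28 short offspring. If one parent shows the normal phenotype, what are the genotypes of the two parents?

Observed offspring: 84 normal, 28 short
The observed ratio simplifies to 3:1. Short (ee) offspring appear, so each parent must contribute one e allele. The parent stated to show normal carries E, so it is Ee. The other parent is then either Ee or ee: Ee × ee would give a 1:1 split, whereas Ee × Ee gives 3:1 — matching the data. So both parents are heterozygous (Ee × Ee).
Parent genotypes: Ee × Ee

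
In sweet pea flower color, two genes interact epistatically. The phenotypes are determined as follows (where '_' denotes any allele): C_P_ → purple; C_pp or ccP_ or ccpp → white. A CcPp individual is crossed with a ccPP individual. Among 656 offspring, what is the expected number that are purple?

Cross: CcPp × ccPP — consider each gene separately:
C gene: Cc × cc → 2 Cc, 2 cc → 2 C_ : 2 cc (out of 4)
P gene: Pp × PP → 2 PP, 2 Pp → 4 P_ (out of 4)
Genotype classes (out of 4 × 4 = 16): C_P_ = 2×4 = 8; ccP_ = 2×4 = 8
Apply the phenotype rules: C_P_ (8) → purple; ccP_ (8) → white
Phenotype counts (out of 16): 8 purple, 8 white
purple: 8 out of 16 → fraction 1/2
Expected count = 1/2 × 656 = 328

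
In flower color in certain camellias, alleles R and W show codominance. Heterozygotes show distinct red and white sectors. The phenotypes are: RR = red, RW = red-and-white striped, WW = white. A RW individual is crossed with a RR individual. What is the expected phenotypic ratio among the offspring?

Punnett square for RW × RR:
Offspring genotypes: 2 RR, 2 RW
Phenotype counts: 2 red, 2 red-and-white striped
Ratio: 1 red : 1 red-and-white striped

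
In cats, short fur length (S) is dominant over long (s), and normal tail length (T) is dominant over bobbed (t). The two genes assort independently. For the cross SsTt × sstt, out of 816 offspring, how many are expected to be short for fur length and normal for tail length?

Dihybrid cross SsTt × sstt — consider each gene separately:
fur length: Ss × ss → 2 Ss, 2 ss → 2 S_ : 2 ss (out of 4)
tail length: Tt × tt → 2 Tt, 2 tt → 2 T_ : 2 tt (out of 4)
Looking for: short (S_) and normal (T_)
P(short) = 2/4, P(normal) = 2/4
P(both) = 2/4 × 2/4 = 4/16 = 1/4
Expected count = 1/4 × 816 = 204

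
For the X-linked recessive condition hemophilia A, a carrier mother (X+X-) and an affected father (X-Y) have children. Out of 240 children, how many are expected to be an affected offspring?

Cross: X+X- × X-Y
Offspring: 1 X+X-, 1 X+Y, 1 X-X-, 1 X-Y
Probability of an affected offspring: 2/4 = 1/2
Expected count = 1/2 × 240 = 120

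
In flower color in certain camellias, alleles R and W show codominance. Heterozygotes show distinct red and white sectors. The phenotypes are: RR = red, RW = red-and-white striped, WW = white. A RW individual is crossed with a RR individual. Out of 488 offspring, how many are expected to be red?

Punnett square for RW × RR:
Offspring genotypes: 2 RR, 2 RW
Phenotype counts: 2 red, 2 red-and-white striped
red: 2 out of 4 → fraction 1/2
Expected count = 1/2 × 488 = 244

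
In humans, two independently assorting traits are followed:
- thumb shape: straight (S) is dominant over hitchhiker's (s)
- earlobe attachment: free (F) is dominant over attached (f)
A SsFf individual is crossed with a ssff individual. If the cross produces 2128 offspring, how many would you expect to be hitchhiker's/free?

Dihybrid cross SsFf × ssff — consider each gene separately:
thumb shape: Ss × ss → 2 Ss, 2 ss → 2 S_ : 2 ss (out of 4)
earlobe attachment: Ff × ff → 2 Ff, 2 ff → 2 F_ : 2 ff (out of 4)
Combine (counts out of 4 × 4 = 16): straight/free (S_F_) = 2×2 = 4; straight/attached (S_ff) = 2×2 = 4; hitchhiker's/free (ssF_) = 2×2 = 4; hitchhiker's/attached (ssff) = 2×2 = 4
Phenotype counts (out of 16): 4 straight/free, 4 straight/attached, 4 hitchhiker's/free, 4 hitchhiker's/attached
hitchhiker's/free: 4 out of 16 → fraction 1/4
Expected count = 1/4 × 2128 = 532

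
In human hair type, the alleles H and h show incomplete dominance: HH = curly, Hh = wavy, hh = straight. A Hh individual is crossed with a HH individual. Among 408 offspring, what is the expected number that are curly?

Punnett square for Hh × HH:
Offspring genotypes: 2 HH, 2 Hh
Phenotype counts: 2 curly, 2 wavy
curly: 2 out of 4 → fraction 1/2
Expected count = 1/2 × 408 = 204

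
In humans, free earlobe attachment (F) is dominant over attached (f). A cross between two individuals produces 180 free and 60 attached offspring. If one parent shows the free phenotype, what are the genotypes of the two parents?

Observed offspring: 180 free, 60 attached
The observed ratio simplifies to 3:1. Attached (ff) offspring appear, so each parent must contribute one f allele. The parent stated to show free carries F, so it is Ff. The other parent is then either Ff or ff: Ff × ff would give a 1:1 split, whereas Ff × Ff gives 3:1 — matching the data. So both parents are heterozygous (Ff × Ff).
Parent genotypes: Ff × Ff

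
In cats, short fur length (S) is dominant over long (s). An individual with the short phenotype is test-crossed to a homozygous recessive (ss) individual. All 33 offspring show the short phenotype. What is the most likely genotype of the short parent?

Test cross: ? × ss
All offspring are short.
If the unknown parent were heterozygous (Ss), about half of 33 offspring would be long; none are. The unknown parent is most likely homozygous dominant (SS).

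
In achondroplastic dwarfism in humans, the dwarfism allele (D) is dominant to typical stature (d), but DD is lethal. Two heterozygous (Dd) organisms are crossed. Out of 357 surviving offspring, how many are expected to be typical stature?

Cross: Dd × Dd
Punnett square offspring (before lethality): 1 DD, 2 Dd, 1 dd
The DD genotype is lethal (embryos die); surviving offspring: 2 Dd, 1 dd
typical stature: 1 out of 3 → fraction 1/3
Expected count = 1/3 × 357 = 119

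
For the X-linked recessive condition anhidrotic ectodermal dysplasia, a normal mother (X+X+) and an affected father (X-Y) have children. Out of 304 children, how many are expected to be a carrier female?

Cross: X+X+ × X-Y
Offspring: 2 X+X-, 2 X+Y
Probability of a carrier female: 2/4 = 1/2
Expected count = 1/2 × 304 = 152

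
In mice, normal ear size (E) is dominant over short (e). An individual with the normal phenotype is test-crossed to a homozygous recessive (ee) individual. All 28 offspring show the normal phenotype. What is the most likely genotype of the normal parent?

Test cross: ? × ee
All offspring are normal.
If the unknown parent were heterozygous (Ee), about half of 28 offspring would be short; none are. The unknown parent is most likely homozygous dominant (EE).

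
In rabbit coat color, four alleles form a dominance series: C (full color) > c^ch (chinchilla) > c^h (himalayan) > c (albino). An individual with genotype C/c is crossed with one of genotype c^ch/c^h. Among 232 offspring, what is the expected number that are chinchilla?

Cross: C/c × c^ch/c^h
Allele dominance: C > c^ch > c^h > c
Offspring genotypes: 1 C/c^ch, 1 C/c^h, 1 c^ch/c, 1 c^h/c
Phenotype counts: 2 full color, 1 chinchilla, 1 himalayan
chinchilla: 1 out of 4 → fraction 1/4
Expected count = 1/4 × 232 = 58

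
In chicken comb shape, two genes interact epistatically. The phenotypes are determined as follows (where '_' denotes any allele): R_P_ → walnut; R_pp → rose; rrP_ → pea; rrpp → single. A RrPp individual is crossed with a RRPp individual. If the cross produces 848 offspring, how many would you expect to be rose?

Cross: RrPp × RRPp — consider each gene separately:
R gene: Rr × RR → 2 RR, 2 Rr → 4 R_ (out of 4)
P gene: Pp × Pp → 1 PP, 2 Pp, 1 pp → 3 P_ : 1 pp (out of 4)
Genotype classes (out of 4 × 4 = 16): R_P_ = 4×3 = 12; R_pp = 4×1 = 4
Apply the phenotype rules: R_P_ (12) → walnut; R_pp (4) → rose
Phenotype counts (out of 16): 12 walnut, 4 rose
rose: 4 out of 16 → fraction 1/4
Expected count = 1/4 × 848 = 212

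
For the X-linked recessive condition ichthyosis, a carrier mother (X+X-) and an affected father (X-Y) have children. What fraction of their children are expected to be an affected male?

Cross: X+X- × X-Y
Offspring: 1 X+X-, 1 X+Y, 1 X-X-, 1 X-Y
Probability of an affected male: 1/4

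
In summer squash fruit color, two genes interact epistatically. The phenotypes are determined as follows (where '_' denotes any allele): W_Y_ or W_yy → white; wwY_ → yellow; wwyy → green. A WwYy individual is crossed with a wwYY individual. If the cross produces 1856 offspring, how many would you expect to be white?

Cross: WwYy × wwYY — consider each gene separately:
W gene: Ww × ww → 2 Ww, 2 ww → 2 W_ : 2 ww (out of 4)
Y gene: Yy × YY → 2 YY, 2 Yy → 4 Y_ (out of 4)
Genotype classes (out of 4 × 4 = 16): W_Y_ = 2×4 = 8; wwY_ = 2×4 = 8
Apply the phenotype rules: W_Y_ (8) → white; wwY_ (8) → yellow
Phenotype counts (out of 16): 8 white, 8 yellow
white: 8 out of 16 → fraction 1/2
Expected count = 1/2 × 1856 = 928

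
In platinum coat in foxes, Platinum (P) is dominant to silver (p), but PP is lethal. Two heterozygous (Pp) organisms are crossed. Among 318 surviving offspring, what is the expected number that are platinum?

Cross: Pp × Pp
Punnett square offspring (before lethality): 1 PP, 2 Pp, 1 pp
The PP genotype is lethal (embryos die); surviving offspring: 2 Pp, 1 pp
platinum: 2 out of 3 → fraction 2/3
Expected count = 2/3 × 318 = 212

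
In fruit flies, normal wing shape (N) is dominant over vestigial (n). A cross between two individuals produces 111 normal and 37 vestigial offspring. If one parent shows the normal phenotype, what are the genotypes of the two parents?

Observed offspring: 111 normal, 37 vestigial
The observed ratio simplifies to 3:1. Vestigial (nn) offspring appear, so each parent must contribute one n allele. The parent stated to show normal carries N, so it is Nn. The other parent is then either Nn or nn: Nn × nn would give a 1:1 split, whereas Nn × Nn gives 3:1 — matching the data. So both parents are heterozygous (Nn × Nn).
Parent genotypes: Nn × Nn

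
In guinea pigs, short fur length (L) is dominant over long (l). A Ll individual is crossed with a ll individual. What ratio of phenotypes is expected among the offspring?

Punnett square for Ll × ll:
Offspring genotypes: 2 Ll, 2 ll
short: 2, long: 2
Ratio: 1:1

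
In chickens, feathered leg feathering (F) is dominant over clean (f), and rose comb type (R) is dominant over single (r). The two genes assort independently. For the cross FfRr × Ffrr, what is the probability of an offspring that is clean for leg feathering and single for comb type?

Dihybrid cross FfRr × Ffrr — consider each gene separately:
leg feathering: Ff × Ff → 1 FF, 2 Ff, 1 ff → 3 F_ : 1 ff (out of 4)
comb type: Rr × rr → 2 Rr, 2 rr → 2 R_ : 2 rr (out of 4)
Looking for: clean (ff) and single (rr)
P(clean) = 1/4, P(single) = 2/4
P(both) = 1/4 × 2/4 = 2/16 = 1/8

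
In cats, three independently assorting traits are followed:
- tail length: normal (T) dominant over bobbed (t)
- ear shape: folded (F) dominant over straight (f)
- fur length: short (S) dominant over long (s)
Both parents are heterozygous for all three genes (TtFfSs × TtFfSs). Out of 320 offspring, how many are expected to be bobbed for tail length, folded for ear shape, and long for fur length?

Trihybrid cross: TtFfSs × TtFfSs
Each trait segregates independently with a 3:1 phenotypic ratio, so each gene contributes 3/4 (dominant) or 1/4 (recessive).
Target: bobbed (tail length), folded (ear shape), long (fur length)
Probability = product of independent per-trait probabilities
= 1/4 × 3/4 × 1/4 = 3/64
Expected count = 3/64 × 320 = 15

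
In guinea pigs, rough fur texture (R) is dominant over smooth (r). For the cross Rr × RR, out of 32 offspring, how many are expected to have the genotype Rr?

Punnett square for Rr × RR:
Offspring genotypes: 2 RR, 2 Rr
Total offspring: 4
Count with target: 2
Probability: 2/4 = 1/2
Expected count = 1/2 × 32 = 16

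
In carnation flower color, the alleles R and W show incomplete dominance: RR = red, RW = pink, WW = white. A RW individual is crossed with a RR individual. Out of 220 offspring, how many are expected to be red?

Punnett square for RW × RR:
Offspring genotypes: 2 RR, 2 RW
Phenotype counts: 2 red, 2 pink
red: 2 out of 4 → fraction 1/2
Expected count = 1/2 × 220 = 110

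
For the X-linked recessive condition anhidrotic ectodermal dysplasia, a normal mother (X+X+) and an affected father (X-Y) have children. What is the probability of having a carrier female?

Cross: X+X+ × X-Y
Offspring: 2 X+X-, 2 X+Y
Probability of a carrier female: 2/4 = 1/2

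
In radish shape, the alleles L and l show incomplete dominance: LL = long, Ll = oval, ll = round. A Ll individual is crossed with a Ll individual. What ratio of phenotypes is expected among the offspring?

Punnett square for Ll × Ll:
Offspring genotypes: 1 LL, 2 Ll, 1 ll
Phenotype counts: 1 long, 2 oval, 1 round
Ratio: 1 long : 2 oval : 1 round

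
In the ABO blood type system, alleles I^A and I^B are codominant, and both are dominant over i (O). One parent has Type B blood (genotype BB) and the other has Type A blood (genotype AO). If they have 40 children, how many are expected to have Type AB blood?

Cross: BB × AO
Possible offspring genotypes: 2 AB, 2 BO
Blood type counts: 2 Type AB, 2 Type B
Probability of Type AB: 2/4 = 1/2
Expected count = 1/2 × 40 = 20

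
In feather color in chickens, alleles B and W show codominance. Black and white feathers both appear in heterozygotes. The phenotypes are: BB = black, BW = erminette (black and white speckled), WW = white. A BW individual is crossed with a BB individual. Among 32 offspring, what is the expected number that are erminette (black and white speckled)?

Punnett square for BW × BB:
Offspring genotypes: 2 BB, 2 BW
Phenotype counts: 2 black, 2 erminette (black and white speckled)
erminette (black and white speckled): 2 out of 4 → fraction 1/2
Expected count = 1/2 × 32 = 16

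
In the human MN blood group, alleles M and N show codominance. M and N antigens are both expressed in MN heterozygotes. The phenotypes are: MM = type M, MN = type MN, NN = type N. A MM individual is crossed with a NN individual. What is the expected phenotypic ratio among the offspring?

Punnett square for MM × NN:
Offspring genotypes: 4 MN
Phenotype counts: 4 type MN
Ratio: all type MN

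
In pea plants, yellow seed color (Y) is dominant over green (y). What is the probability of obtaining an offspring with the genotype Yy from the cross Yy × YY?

Punnett square for Yy × YY:
Offspring genotypes: 2 YY, 2 Yy
Total offspring: 4
Count with target: 2
Probability: 2/4 = 1/2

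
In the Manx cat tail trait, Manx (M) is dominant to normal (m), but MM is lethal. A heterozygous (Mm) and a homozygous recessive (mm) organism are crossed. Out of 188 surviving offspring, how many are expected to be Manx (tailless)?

Cross: Mm × mm
Punnett square offspring (before lethality): 2 Mm, 2 mm
No MM offspring are produced in this cross.
Manx (tailless): 2 out of 4 → fraction 1/2
Expected count = 1/2 × 188 = 94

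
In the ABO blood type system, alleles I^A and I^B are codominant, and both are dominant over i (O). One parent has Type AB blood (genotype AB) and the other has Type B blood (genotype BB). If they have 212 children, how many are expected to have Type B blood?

Cross: AB × BB
Possible offspring genotypes: 2 AB, 2 BB
Blood type counts: 2 Type AB, 2 Type B
Probability of Type B: 2/4 = 1/2
Expected count = 1/2 × 212 = 106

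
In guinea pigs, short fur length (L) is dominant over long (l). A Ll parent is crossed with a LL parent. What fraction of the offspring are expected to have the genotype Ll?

Punnett square for Ll × LL:
Offspring genotypes: 2 LL, 2 Ll
Total offspring: 4
Count with target: 2
Probability: 2/4 = 1/2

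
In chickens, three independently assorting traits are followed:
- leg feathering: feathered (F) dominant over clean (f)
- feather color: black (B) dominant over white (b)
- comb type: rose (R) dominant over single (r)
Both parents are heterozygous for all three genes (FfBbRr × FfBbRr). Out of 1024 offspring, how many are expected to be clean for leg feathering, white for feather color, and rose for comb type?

Trihybrid cross: FfBbRr × FfBbRr
Each trait segregates independently with a 3:1 phenotypic ratio, so each gene contributes 3/4 (dominant) or 1/4 (recessive).
Target: clean (leg feathering), white (feather color), rose (comb type)
Probability = product of independent per-trait probabilities
= 1/4 × 1/4 × 3/4 = 3/64
Expected count = 3/64 × 1024 = 48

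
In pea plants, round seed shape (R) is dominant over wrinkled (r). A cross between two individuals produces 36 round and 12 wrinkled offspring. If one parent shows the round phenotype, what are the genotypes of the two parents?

Observed offspring: 36 round, 12 wrinkled
The observed ratio simplifies to 3:1. Wrinkled (rr) offspring appear, so each parent must contribute one r allele. The parent stated to show round carries R, so it is Rr. The other parent is then either Rr or rr: Rr × rr would give a 1:1 split, whereas Rr × Rr gives 3:1 — matching the data. So both parents are heterozygous (Rr × Rr).
Parent genotypes: Rr × Rr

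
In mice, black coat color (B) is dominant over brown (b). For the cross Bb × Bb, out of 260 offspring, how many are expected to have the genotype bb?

Punnett square for Bb × Bb:
Offspring genotypes: 1 BB, 2 Bb, 1 bb
Total offspring: 4
Count with target: 1
Probability: 1/4
Expected count = 1/4 × 260 = 65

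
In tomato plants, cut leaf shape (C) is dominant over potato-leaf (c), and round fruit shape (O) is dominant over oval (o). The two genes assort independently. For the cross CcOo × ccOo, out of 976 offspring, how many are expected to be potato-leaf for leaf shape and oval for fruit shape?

Dihybrid cross CcOo × ccOo — consider each gene separately:
leaf shape: Cc × cc → 2 Cc, 2 cc → 2 C_ : 2 cc (out of 4)
fruit shape: Oo × Oo → 1 OO, 2 Oo, 1 oo → 3 O_ : 1 oo (out of 4)
Looking for: potato-leaf (cc) and oval (oo)
P(potato-leaf) = 2/4, P(oval) = 1/4
P(both) = 2/4 × 1/4 = 2/16 = 1/8
Expected count = 1/8 × 976 = 122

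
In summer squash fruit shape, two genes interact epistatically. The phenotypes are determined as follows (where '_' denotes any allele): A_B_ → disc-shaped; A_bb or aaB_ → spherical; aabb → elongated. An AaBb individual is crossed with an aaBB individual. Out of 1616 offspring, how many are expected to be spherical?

Cross: AaBb × aaBB — consider each gene separately:
A gene: Aa × aa → 2 Aa, 2 aa → 2 A_ : 2 aa (out of 4)
B gene: Bb × BB → 2 BB, 2 Bb → 4 B_ (out of 4)
Genotype classes (out of 4 × 4 = 16): A_B_ = 2×4 = 8; aaB_ = 2×4 = 8
Apply the phenotype rules: A_B_ (8) → disc-shaped; aaB_ (8) → spherical
Phenotype counts (out of 16): 8 disc-shaped, 8 spherical
spherical: 8 out of 16 → fraction 1/2
Expected count = 1/2 × 1616 = 808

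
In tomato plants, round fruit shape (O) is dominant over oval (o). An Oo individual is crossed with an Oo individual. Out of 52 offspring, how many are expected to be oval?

Punnett square for Oo × Oo:
Offspring genotypes: 1 OO, 2 Oo, 1 oo
round: 3, oval: 1
oval: 1 out of 4 → fraction 1/4
Expected count = 1/4 × 52 = 13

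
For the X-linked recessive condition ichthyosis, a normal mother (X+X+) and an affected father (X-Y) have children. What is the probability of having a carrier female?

Cross: X+X+ × X-Y
Offspring: 2 X+X-, 2 X+Y
Probability of a carrier female: 2/4 = 1/2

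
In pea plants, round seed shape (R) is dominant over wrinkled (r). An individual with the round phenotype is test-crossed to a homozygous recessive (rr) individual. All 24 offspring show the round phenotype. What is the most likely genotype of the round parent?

Test cross: ? × rr
All offspring are round.
If the unknown parent were heterozygous (Rr), about half of 24 offspring would be wrinkled; none are. The unknown parent is most likely homozygous dominant (RR).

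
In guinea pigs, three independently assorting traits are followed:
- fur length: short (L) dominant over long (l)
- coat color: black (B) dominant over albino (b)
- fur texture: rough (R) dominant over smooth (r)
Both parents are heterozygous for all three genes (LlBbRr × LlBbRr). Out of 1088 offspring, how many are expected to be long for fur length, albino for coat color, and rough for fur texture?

Trihybrid cross: LlBbRr × LlBbRr
Each trait segregates independently with a 3:1 phenotypic ratio, so each gene contributes 3/4 (dominant) or 1/4 (recessive).
Target: long (fur length), albino (coat color), rough (fur texture)
Probability = product of independent per-trait probabilities
= 1/4 × 1/4 × 3/4 = 3/64
Expected count = 3/64 × 1088 = 51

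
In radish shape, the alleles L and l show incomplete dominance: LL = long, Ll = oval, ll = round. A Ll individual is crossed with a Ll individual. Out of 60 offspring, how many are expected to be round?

Punnett square for Ll × Ll:
Offspring genotypes: 1 LL, 2 Ll, 1 ll
Phenotype counts: 1 long, 2 oval, 1 round
round: 1 out of 4 → fraction 1/4
Expected count = 1/4 × 60 = 15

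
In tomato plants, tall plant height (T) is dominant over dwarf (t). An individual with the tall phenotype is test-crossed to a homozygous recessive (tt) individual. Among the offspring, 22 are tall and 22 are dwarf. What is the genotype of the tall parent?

Test cross: ? × tt
Offspring: 22 tall, 22 dwarf — approximately 1:1.
A 1:1 ratio in a test cross indicates the unknown parent is heterozygous (Tt).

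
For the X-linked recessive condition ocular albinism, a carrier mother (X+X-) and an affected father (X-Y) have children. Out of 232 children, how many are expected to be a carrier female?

Cross: X+X- × X-Y
Offspring: 1 X+X-, 1 X+Y, 1 X-X-, 1 X-Y
Probability of a carrier female: 1/4
Expected count = 1/4 × 232 = 58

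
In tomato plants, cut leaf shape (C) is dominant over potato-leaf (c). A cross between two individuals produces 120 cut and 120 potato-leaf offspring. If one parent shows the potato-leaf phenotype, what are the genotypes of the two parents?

Observed offspring: 120 cut, 120 potato-leaf
The observed ratio simplifies to 1:1. One parent shows potato-leaf, so its genotype must be cc. A 1:1 offspring split requires the other parent to be heterozygous (Cc).
Parent genotypes: cc × Cc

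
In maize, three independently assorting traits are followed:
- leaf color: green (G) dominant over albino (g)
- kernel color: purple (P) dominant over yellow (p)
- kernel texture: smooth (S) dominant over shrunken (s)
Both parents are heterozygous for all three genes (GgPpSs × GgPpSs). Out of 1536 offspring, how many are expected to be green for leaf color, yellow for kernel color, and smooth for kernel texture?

Trihybrid cross: GgPpSs × GgPpSs
Each trait segregates independently with a 3:1 phenotypic ratio, so each gene contributes 3/4 (dominant) or 1/4 (recessive).
Target: green (leaf color), yellow (kernel color), smooth (kernel texture)
Probability = product of independent per-trait probabilities
= 3/4 × 1/4 × 3/4 = 9/64
Expected count = 9/64 × 1536 = 216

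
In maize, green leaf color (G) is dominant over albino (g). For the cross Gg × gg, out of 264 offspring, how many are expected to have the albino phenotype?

Punnett square for Gg × gg:
Offspring genotypes: 2 Gg, 2 gg
Total offspring: 4
Count with target: 2
Probability: 2/4 = 1/2
Expected count = 1/2 × 264 = 132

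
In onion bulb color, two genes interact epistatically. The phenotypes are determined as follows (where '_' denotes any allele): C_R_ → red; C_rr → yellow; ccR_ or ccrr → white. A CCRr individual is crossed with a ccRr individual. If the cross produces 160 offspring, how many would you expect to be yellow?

Cross: CCRr × ccRr — consider each gene separately:
C gene: CC × cc → 4 Cc → 4 C_ (out of 4)
R gene: Rr × Rr → 1 RR, 2 Rr, 1 rr → 3 R_ : 1 rr (out of 4)
Genotype classes (out of 4 × 4 = 16): C_R_ = 4×3 = 12; C_rr = 4×1 = 4
Apply the phenotype rules: C_R_ (12) → red; C_rr (4) → yellow
Phenotype counts (out of 16): 12 red, 4 yellow
yellow: 4 out of 16 → fraction 1/4
Expected count = 1/4 × 160 = 40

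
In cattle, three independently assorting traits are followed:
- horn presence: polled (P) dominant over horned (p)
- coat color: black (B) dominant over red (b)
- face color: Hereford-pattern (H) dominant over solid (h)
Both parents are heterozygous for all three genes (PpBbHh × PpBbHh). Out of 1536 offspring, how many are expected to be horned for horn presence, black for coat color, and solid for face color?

Trihybrid cross: PpBbHh × PpBbHh
Each trait segregates independently with a 3:1 phenotypic ratio, so each gene contributes 3/4 (dominant) or 1/4 (recessive).
Target: horned (horn presence), black (coat color), solid (face color)
Probability = product of independent per-trait probabilities
= 1/4 × 3/4 × 1/4 = 3/64
Expected count = 3/64 × 1536 = 72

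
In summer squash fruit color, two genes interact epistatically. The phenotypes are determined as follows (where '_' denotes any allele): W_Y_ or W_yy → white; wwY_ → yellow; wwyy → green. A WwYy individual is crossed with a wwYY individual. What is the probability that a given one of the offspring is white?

Cross: WwYy × wwYY — consider each gene separately:
W gene: Ww × ww → 2 Ww, 2 ww → 2 W_ : 2 ww (out of 4)
Y gene: Yy × YY → 2 YY, 2 Yy → 4 Y_ (out of 4)
Genotype classes (out of 4 × 4 = 16): W_Y_ = 2×4 = 8; wwY_ = 2×4 = 8
Apply the phenotype rules: W_Y_ (8) → white; wwY_ (8) → yellow
Phenotype counts (out of 16): 8 white, 8 yellow
white: 8 out of 16
Probability: 8/16 = 1/2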